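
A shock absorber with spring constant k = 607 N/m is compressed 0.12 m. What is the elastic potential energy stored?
PE = ½kx² = ½(607)(0.12)² = 4.37 J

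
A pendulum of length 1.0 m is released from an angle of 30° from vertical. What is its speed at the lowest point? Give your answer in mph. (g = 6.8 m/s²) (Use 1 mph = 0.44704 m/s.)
h = L(1 − cosθ) = 1.0(1 − cos30°) = 0.133975 m
v = √(2gh) = √(2·6.8·0.133975) = 1.34983 m/s = 3.019 mph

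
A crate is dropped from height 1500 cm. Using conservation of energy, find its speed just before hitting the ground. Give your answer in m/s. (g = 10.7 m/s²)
Convert to SI: h = 15.0 m
mgh = ½mv² ⇒ v = √(2gh) = √(2·10.7·15.0) = 17.92 m/s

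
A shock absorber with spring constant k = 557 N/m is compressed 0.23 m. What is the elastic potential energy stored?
PE = ½kx² = ½(557)(0.23)² = 14.73 J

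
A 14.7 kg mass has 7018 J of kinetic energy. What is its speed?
v = √(2·KE/m) = √(2·7018/14.7) = 30.9 m/s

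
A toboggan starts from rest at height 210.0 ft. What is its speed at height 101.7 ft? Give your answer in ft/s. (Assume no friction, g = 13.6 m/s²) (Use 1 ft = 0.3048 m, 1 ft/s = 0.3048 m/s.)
Convert to SI: h₁−h₂ = 33.0098 m
mgh₁ = mgh₂ + ½mv² ⇒ v = √(2g(h₁−h₂)) = √(2·13.6·33.0098) = 29.9644 m/s = 98.31 ft/s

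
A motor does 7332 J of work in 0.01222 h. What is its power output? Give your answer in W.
Convert to SI: W = 7332.0 J, t = 43.992 s
P = W/t = 7332.0/43.992 = 166.7 W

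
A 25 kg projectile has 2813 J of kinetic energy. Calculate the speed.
v = √(2·KE/m) = √(2·2813/25) = 15.0 m/s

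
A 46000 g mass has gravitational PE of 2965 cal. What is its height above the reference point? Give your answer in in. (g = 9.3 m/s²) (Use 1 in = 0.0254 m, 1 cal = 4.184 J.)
Convert to SI: m = 46.0 kg, PE = 12405.6 J
h = PE/(mg) = 12405.6/(46.0·9.3) = 28.9985 m = 1142 in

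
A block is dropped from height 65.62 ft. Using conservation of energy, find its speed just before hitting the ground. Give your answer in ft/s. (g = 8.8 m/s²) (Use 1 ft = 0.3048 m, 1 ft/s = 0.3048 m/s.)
Convert to SI: h = 20.001 m
mgh = ½mv² ⇒ v = √(2gh) = √(2·8.8·20.001) = 18.7621 m/s = 61.56 ft/s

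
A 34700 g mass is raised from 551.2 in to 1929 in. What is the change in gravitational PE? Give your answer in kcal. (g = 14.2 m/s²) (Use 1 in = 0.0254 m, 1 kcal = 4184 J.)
Convert to SI: m = 34.7 kg, Δh = 34.9961 m
ΔPE = mgΔh = (34.7)(14.2)(34.9961) = 17244.0 J = 4.121 kcal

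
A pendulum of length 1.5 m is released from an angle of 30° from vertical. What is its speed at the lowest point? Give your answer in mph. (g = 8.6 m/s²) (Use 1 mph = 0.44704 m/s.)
h = L(1 − cosθ) = 1.5(1 − cos30°) = 0.200962 m
v = √(2gh) = √(2·8.6·0.200962) = 1.85918 m/s = 4.159 mph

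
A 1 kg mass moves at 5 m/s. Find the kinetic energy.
KE = ½mv² = ½(1)(5)² = 12.5 J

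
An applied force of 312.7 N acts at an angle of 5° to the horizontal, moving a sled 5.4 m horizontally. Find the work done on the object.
W = F·d·cosθ = (312.7)(5.4)cos(5°) = 1682 J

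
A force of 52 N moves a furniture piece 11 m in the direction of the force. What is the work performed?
W = F·d = (52)(11) = 572.0 J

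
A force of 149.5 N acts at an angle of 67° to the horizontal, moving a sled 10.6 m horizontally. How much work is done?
W = F·d·cosθ = (149.5)(10.6)cos(67°) = 619.2 J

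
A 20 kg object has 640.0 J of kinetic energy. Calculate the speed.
v = √(2·KE/m) = √(2·640.0/20) = 8.0 m/s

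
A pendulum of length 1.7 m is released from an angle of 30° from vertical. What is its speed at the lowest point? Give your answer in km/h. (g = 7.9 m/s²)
h = L(1 − cosθ) = 1.7(1 − cos30°) = 0.227757 m
v = √(2gh) = √(2·7.9·0.227757) = 1.89699 m/s = 6.829 km/h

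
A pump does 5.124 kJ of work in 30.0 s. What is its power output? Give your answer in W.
Convert to SI: W = 5124.0 J, t = 30.0 s
P = W/t = 5124.0/30.0 = 170.8 W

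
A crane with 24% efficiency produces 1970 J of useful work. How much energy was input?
W_in = W_out/η = 1970/0.24 = 8208 J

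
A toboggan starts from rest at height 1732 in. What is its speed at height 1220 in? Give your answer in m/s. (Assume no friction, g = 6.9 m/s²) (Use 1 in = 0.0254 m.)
Convert to SI: h₁−h₂ = 13.0048 m
mgh₁ = mgh₂ + ½mv² ⇒ v = √(2g(h₁−h₂)) = √(2·6.9·13.0048) = 13.4 m/s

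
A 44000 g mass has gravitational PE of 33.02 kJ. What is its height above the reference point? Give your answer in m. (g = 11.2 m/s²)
Convert to SI: m = 44.0 kg, PE = 33020.0 J
h = PE/(mg) = 33020.0/(44.0·11.2) = 67.0 m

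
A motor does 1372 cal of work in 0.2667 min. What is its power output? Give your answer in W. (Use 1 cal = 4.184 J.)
Convert to SI: W = 5740.45 J, t = 16.002 s
P = W/t = 5740.45/16.002 = 358.7 W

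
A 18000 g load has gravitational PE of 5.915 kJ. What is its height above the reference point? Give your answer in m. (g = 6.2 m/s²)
Convert to SI: m = 18.0 kg, PE = 5915.0 J
h = PE/(mg) = 5915.0/(18.0·6.2) = 53.0 m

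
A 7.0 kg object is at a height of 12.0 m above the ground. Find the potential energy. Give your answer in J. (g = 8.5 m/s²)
PE = mgh = (7.0)(8.5)(12.0) = 714.0 J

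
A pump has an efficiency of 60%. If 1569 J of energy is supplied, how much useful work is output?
W_out = η·W_in = 0.6·1569 = 941.4 J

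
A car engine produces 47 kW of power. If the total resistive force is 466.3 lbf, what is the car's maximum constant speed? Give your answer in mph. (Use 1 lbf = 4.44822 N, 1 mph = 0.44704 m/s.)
Convert to SI: F = 2074.2 N
P = Fv ⇒ v = P/F = 47000 W/2074.2 N = 22.6593 m/s = 50.69 mph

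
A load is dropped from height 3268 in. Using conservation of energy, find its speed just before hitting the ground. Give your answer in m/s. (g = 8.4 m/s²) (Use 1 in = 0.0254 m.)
Convert to SI: h = 83.0072 m
mgh = ½mv² ⇒ v = √(2gh) = √(2·8.4·83.0072) = 37.34 m/s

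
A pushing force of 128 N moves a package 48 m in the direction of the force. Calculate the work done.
W = F·d = (128)(48) = 6144 J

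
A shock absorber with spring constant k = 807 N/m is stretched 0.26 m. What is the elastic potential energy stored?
PE = ½kx² = ½(807)(0.26)² = 27.28 J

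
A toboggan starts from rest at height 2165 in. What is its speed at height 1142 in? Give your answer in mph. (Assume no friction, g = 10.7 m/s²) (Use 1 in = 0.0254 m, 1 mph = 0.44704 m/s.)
Convert to SI: h₁−h₂ = 25.9842 m
mgh₁ = mgh₂ + ½mv² ⇒ v = √(2g(h₁−h₂)) = √(2·10.7·25.9842) = 23.581 m/s = 52.75 mph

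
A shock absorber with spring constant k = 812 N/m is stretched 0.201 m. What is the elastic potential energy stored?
PE = ½kx² = ½(812)(0.201)² = 16.4 J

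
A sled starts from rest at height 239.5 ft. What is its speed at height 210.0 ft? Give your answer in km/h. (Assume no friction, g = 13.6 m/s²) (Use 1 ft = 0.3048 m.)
Convert to SI: h₁−h₂ = 8.9916 m
mgh₁ = mgh₂ + ½mv² ⇒ v = √(2g(h₁−h₂)) = √(2·13.6·8.9916) = 15.6388 m/s = 56.3 km/h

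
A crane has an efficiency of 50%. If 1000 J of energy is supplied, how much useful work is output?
W_out = η·W_in = 0.5·1000 = 500.0 J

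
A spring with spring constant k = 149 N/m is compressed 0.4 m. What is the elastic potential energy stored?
PE = ½kx² = ½(149)(0.4)² = 11.92 J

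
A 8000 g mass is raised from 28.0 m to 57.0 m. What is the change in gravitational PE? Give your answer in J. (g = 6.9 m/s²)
Convert to SI: m = 8.0 kg, Δh = 29.0 m
ΔPE = mgΔh = (8.0)(6.9)(29.0) = 1601 J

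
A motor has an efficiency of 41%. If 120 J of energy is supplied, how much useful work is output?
W_out = η·W_in = 0.41·120 = 49.2 J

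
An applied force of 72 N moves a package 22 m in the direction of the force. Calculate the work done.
W = F·d = (72)(22) = 1584 J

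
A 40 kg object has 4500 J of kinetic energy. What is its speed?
v = √(2·KE/m) = √(2·4500/40) = 15.0 m/s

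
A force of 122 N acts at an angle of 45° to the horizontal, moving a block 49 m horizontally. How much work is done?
W = F·d·cosθ = (122)(49)cos(45°) = 4227 J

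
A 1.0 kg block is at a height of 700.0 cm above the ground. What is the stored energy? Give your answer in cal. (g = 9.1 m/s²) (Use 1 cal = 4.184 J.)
Convert to SI: m = 1.0 kg, h = 7.0 m
PE = mgh = (1.0)(9.1)(7.0) = 63.7 J = 15.22 cal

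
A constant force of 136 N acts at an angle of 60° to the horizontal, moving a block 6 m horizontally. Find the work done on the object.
W = F·d·cosθ = (136)(6)cos(60°) = 408.0 J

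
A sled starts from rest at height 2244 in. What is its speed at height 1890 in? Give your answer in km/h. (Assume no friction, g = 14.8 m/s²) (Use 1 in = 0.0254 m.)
Convert to SI: h₁−h₂ = 8.9916 m
mgh₁ = mgh₂ + ½mv² ⇒ v = √(2g(h₁−h₂)) = √(2·14.8·8.9916) = 16.3141 m/s = 58.73 km/h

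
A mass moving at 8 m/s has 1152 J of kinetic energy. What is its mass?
m = 2·KE/v² = 2·1152/(8)² = 36.0 kg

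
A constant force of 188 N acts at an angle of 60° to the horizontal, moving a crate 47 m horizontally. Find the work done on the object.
W = F·d·cosθ = (188)(47)cos(60°) = 4418 J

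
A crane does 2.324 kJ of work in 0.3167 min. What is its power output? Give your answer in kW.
Convert to SI: W = 2324.0 J, t = 19.002 s
P = W/t = 2324.0/19.002 = 122.303 W = 0.1223 kW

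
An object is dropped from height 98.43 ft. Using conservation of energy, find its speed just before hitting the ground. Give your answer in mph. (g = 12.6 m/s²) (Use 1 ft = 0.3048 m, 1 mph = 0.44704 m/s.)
Convert to SI: h = 30.0015 m
mgh = ½mv² ⇒ v = √(2gh) = √(2·12.6·30.0015) = 27.4961 m/s = 61.51 mph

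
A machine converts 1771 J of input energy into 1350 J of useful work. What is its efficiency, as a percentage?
η = W_out/W_in = 1350/1771 = 76.23%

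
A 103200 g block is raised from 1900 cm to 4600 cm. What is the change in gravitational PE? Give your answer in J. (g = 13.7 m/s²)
Convert to SI: m = 103.2 kg, Δh = 27.0 m
ΔPE = mgΔh = (103.2)(13.7)(27.0) = 38170 J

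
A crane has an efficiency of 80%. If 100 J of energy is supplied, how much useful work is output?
W_out = η·W_in = 0.8·100 = 80.0 J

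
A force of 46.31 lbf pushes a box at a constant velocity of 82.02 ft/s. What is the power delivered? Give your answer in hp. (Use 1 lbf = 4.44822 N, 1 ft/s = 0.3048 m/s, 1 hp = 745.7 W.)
Convert to SI: F = 205.997 N, v = 24.9997 m/s
P = Fv = (205.997)(24.9997) = 5149.86 W = 6.906 hp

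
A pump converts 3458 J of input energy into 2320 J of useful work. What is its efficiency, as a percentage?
η = W_out/W_in = 2320/3458 = 67.09%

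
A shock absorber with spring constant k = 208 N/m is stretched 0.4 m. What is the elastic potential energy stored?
PE = ½kx² = ½(208)(0.4)² = 16.64 J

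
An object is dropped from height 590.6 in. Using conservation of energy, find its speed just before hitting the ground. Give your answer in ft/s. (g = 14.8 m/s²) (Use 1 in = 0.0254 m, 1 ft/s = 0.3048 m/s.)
Convert to SI: h = 15.0012 m
mgh = ½mv² ⇒ v = √(2gh) = √(2·14.8·15.0012) = 21.0722 m/s = 69.13 ft/s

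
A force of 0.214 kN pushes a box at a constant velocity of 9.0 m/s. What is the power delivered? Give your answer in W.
Convert to SI: F = 214.0 N, v = 9.0 m/s
P = Fv = (214.0)(9.0) = 1926 W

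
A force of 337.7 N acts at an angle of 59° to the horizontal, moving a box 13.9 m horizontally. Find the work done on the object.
W = F·d·cosθ = (337.7)(13.9)cos(59°) = 2418 J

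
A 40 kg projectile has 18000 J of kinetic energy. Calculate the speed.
v = √(2·KE/m) = √(2·18000/40) = 30.0 m/s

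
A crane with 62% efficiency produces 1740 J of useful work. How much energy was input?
W_in = W_out/η = 1740/0.62 = 2806 J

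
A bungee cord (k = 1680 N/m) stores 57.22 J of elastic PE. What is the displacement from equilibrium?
x = √(2·PE/k) = √(2·57.22/1680) = 0.261 m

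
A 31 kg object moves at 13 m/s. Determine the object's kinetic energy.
KE = ½mv² = ½(31)(13)² = 2619.5 J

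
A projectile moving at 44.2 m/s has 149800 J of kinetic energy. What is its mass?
m = 2·KE/v² = 2·149800/(44.2)² = 153.4 kg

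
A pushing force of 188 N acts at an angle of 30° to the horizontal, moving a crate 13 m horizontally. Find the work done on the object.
W = F·d·cosθ = (188)(13)cos(30°) = 2117 J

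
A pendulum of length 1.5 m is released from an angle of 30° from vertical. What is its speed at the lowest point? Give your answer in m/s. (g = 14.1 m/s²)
h = L(1 − cosθ) = 1.5(1 − cos30°) = 0.200962 m
v = √(2gh) = √(2·14.1·0.200962) = 2.381 m/s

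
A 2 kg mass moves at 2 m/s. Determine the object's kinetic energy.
KE = ½mv² = ½(2)(2)² = 4.0 J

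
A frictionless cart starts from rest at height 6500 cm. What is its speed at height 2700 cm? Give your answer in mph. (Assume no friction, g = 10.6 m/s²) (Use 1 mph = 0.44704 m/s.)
Convert to SI: h₁−h₂ = 38.0 m
mgh₁ = mgh₂ + ½mv² ⇒ v = √(2g(h₁−h₂)) = √(2·10.6·38.0) = 28.3831 m/s = 63.49 mph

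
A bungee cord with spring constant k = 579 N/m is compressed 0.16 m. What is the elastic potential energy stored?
PE = ½kx² = ½(579)(0.16)² = 7.411 J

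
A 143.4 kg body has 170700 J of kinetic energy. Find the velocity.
v = √(2·KE/m) = √(2·170700/143.4) = 48.79 m/s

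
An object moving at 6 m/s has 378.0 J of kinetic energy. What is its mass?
m = 2·KE/v² = 2·378.0/(6)² = 21.0 kg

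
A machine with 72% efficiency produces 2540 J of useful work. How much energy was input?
W_in = W_out/η = 2540/0.72 = 3528 J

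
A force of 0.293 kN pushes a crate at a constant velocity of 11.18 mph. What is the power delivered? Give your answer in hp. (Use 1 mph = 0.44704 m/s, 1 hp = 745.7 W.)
Convert to SI: F = 293.0 N, v = 4.99791 m/s
P = Fv = (293.0)(4.99791) = 1464.39 W = 1.964 hp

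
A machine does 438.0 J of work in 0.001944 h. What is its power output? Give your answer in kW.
Convert to SI: W = 438.0 J, t = 6.9984 s
P = W/t = 438.0/6.9984 = 62.5857 W = 0.06259 kW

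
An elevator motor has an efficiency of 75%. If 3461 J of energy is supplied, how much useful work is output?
W_out = η·W_in = 0.75·3461 = 2595.75 J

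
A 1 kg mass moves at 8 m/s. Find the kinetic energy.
KE = ½mv² = ½(1)(8)² = 32.0 J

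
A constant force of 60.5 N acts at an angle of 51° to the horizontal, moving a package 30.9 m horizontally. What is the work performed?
W = F·d·cosθ = (60.5)(30.9)cos(51°) = 1176 J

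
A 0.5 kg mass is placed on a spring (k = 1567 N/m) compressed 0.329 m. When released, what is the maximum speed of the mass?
½kx² = ½mv² ⇒ v = x√(k/m) = (0.329)√(1567/0.5) = 18.42 m/s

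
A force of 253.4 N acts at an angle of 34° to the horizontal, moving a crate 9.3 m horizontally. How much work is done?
W = F·d·cosθ = (253.4)(9.3)cos(34°) = 1954 J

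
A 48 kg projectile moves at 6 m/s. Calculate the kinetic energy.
KE = ½mv² = ½(48)(6)² = 864.0 J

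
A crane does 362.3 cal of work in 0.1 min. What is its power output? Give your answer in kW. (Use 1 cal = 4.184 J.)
Convert to SI: W = 1515.86 J, t = 6.0 s
P = W/t = 1515.86/6.0 = 252.644 W = 0.2526 kW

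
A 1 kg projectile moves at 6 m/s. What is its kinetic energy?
KE = ½mv² = ½(1)(6)² = 18.0 J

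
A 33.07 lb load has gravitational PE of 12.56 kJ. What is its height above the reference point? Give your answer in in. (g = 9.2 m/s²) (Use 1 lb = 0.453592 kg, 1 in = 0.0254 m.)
Convert to SI: m = 15.0003 kg, PE = 12560.0 J
h = PE/(mg) = 12560.0/(15.0003·9.2) = 91.0127 m = 3583 in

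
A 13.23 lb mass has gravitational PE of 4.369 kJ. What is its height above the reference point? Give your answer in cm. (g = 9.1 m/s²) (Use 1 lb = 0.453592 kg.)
Convert to SI: m = 6.00102 kg, PE = 4369.0 J
h = PE/(mg) = 4369.0/(6.00102·9.1) = 80.0047 m = 8000 cm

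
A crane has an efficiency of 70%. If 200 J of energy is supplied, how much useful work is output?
W_out = η·W_in = 0.7·200 = 140.0 J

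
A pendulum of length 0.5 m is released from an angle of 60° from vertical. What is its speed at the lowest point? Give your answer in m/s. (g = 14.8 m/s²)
h = L(1 − cosθ) = 0.5(1 − cos60°) = 0.25 m
v = √(2gh) = √(2·14.8·0.25) = 2.72 m/s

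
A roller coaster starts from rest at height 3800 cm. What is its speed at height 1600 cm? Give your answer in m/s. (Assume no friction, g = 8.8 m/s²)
Convert to SI: h₁−h₂ = 22.0 m
mgh₁ = mgh₂ + ½mv² ⇒ v = √(2g(h₁−h₂)) = √(2·8.8·22.0) = 19.68 m/s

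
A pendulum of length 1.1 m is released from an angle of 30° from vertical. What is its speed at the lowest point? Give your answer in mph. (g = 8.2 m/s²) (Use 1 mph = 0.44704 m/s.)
h = L(1 − cosθ) = 1.1(1 − cos30°) = 0.147372 m
v = √(2gh) = √(2·8.2·0.147372) = 1.55464 m/s = 3.478 mph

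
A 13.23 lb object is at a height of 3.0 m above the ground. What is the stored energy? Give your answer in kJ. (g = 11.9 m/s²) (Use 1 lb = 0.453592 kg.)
Convert to SI: m = 6.00102 kg, h = 3.0 m
PE = mgh = (6.00102)(11.9)(3.0) = 214.236 J = 0.2142 kJ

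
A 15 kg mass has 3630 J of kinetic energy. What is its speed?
v = √(2·KE/m) = √(2·3630/15) = 22.0 m/s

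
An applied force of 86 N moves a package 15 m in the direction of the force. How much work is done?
W = F·d = (86)(15) = 1290 J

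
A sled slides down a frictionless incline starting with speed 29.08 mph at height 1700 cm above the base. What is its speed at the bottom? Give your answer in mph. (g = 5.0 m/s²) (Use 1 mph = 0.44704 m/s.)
Convert to SI: v₀ = 12.9999 m/s, h = 17.0 m
½mv₀² + mgh = ½mv² ⇒ v = √(v₀² + 2gh) = √(12.9999² + 2·5.0·17.0) = 18.4119 m/s = 41.19 mph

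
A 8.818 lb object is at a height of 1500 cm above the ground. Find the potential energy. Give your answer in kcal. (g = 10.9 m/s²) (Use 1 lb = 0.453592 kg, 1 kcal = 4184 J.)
Convert to SI: m = 3.99977 kg, h = 15.0 m
PE = mgh = (3.99977)(10.9)(15.0) = 653.963 J = 0.1563 kcal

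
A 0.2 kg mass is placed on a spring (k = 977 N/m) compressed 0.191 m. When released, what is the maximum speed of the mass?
½kx² = ½mv² ⇒ v = x√(k/m) = (0.191)√(977/0.2) = 13.35 m/s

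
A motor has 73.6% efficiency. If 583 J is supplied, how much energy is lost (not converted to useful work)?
W_lost = W_in(1 − η) = 583·(1 − 0.736) = 153.9 J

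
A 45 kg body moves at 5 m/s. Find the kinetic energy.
KE = ½mv² = ½(45)(5)² = 562.5 J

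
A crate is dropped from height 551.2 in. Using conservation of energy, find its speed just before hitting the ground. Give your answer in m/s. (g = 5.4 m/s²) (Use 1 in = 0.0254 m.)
Convert to SI: h = 14.0005 m
mgh = ½mv² ⇒ v = √(2gh) = √(2·5.4·14.0005) = 12.3 m/s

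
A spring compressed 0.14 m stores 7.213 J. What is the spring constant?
k = 2·PE/x² = 2·7.213/(0.14)² = 736.0 N/m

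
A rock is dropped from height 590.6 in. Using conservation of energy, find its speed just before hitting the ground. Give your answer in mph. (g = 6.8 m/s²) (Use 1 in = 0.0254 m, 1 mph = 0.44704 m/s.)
Convert to SI: h = 15.0012 m
mgh = ½mv² ⇒ v = √(2gh) = √(2·6.8·15.0012) = 14.2834 m/s = 31.95 mph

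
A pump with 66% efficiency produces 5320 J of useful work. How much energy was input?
W_in = W_out/η = 5320/0.66 = 8061 J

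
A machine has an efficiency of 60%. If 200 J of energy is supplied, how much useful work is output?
W_out = η·W_in = 0.6·200 = 120.0 J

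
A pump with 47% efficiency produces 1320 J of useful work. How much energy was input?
W_in = W_out/η = 1320/0.47 = 2809 J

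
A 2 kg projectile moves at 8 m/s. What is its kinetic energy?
KE = ½mv² = ½(2)(8)² = 64.0 J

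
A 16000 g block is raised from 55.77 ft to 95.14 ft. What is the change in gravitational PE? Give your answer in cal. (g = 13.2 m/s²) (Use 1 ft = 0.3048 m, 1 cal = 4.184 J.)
Convert to SI: m = 16.0 kg, Δh = 12.0 m
ΔPE = mgΔh = (16.0)(13.2)(12.0) = 2534.39 J = 605.7 cal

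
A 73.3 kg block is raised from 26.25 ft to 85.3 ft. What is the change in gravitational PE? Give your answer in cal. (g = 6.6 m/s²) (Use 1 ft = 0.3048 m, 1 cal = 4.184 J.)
Convert to SI: m = 73.3 kg, Δh = 17.9984 m
ΔPE = mgΔh = (73.3)(6.6)(17.9984) = 8707.29 J = 2081 cal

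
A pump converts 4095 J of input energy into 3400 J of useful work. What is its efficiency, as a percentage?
η = W_out/W_in = 3400/4095 = 83.03%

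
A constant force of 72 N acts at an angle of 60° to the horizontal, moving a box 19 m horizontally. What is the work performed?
W = F·d·cosθ = (72)(19)cos(60°) = 684.0 J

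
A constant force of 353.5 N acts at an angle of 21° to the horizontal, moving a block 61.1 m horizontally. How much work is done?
W = F·d·cosθ = (353.5)(61.1)cos(21°) = 20160 J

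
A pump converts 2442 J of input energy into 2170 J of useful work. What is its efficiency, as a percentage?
η = W_out/W_in = 2170/2442 = 88.86%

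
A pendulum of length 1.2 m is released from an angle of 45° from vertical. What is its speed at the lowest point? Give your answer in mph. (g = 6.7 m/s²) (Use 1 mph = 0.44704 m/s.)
h = L(1 − cosθ) = 1.2(1 − cos45°) = 0.351472 m
v = √(2gh) = √(2·6.7·0.351472) = 2.17019 m/s = 4.855 mph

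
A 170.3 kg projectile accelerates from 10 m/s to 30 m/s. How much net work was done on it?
W = ΔKE = ½m(v₂² − v₁²) = ½(170.3)(30² − 10²) = 68120.0 J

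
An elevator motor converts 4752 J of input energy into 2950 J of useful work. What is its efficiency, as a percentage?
η = W_out/W_in = 2950/4752 = 62.08%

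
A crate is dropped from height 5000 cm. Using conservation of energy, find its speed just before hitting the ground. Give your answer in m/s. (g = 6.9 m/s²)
Convert to SI: h = 50.0 m
mgh = ½mv² ⇒ v = √(2gh) = √(2·6.9·50.0) = 26.27 m/s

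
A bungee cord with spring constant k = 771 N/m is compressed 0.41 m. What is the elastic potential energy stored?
PE = ½kx² = ½(771)(0.41)² = 64.8 J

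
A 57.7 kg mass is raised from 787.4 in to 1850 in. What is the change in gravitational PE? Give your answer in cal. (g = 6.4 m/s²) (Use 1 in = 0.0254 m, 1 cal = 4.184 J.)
Convert to SI: m = 57.7 kg, Δh = 26.99 m
ΔPE = mgΔh = (57.7)(6.4)(26.99) = 9966.88 J = 2382 cal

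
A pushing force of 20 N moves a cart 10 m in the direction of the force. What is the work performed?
W = F·d = (20)(10) = 200.0 J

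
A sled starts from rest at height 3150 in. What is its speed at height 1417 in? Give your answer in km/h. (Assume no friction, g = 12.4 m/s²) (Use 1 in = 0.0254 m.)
Convert to SI: h₁−h₂ = 44.0182 m
mgh₁ = mgh₂ + ½mv² ⇒ v = √(2g(h₁−h₂)) = √(2·12.4·44.0182) = 33.0401 m/s = 118.9 km/h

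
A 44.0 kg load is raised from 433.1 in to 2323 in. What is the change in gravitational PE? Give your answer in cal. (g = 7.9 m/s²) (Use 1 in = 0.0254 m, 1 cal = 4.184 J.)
Convert to SI: m = 44.0 kg, Δh = 48.0035 m
ΔPE = mgΔh = (44.0)(7.9)(48.0035) = 16686.0 J = 3988 cal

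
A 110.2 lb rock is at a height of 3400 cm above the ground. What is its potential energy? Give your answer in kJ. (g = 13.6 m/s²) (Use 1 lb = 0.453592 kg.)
Convert to SI: m = 49.9858 kg, h = 34.0 m
PE = mgh = (49.9858)(13.6)(34.0) = 23113.5 J = 23.11 kJ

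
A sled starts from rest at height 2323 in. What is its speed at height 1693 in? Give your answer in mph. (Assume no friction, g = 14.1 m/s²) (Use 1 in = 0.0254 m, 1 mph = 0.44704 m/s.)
Convert to SI: h₁−h₂ = 16.002 m
mgh₁ = mgh₂ + ½mv² ⇒ v = √(2g(h₁−h₂)) = √(2·14.1·16.002) = 21.2428 m/s = 47.52 mph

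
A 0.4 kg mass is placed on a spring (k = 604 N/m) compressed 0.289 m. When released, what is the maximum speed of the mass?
½kx² = ½mv² ⇒ v = x√(k/m) = (0.289)√(604/0.4) = 11.23 m/s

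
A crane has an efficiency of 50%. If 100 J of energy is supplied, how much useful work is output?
W_out = η·W_in = 0.5·100 = 50.0 J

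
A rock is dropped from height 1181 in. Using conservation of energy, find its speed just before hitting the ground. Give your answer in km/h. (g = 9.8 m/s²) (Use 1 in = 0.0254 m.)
Convert to SI: h = 29.9974 m
mgh = ½mv² ⇒ v = √(2gh) = √(2·9.8·29.9974) = 24.2477 m/s = 87.29 km/h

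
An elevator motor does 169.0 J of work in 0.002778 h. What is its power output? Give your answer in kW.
Convert to SI: W = 169.0 J, t = 10.0008 s
P = W/t = 169.0/10.0008 = 16.8986 W = 0.0169 kW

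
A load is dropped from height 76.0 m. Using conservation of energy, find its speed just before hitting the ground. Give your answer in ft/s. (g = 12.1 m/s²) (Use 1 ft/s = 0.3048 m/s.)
mgh = ½mv² ⇒ v = √(2gh) = √(2·12.1·76.0) = 42.8859 m/s = 140.7 ft/s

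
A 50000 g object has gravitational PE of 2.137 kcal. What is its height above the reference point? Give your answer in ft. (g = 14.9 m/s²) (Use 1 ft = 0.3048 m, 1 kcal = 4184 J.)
Convert to SI: m = 50.0 kg, PE = 8941.21 J
h = PE/(mg) = 8941.21/(50.0·14.9) = 12.0016 m = 39.38 ft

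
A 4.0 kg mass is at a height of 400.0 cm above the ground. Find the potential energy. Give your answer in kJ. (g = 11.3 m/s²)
Convert to SI: m = 4.0 kg, h = 4.0 m
PE = mgh = (4.0)(11.3)(4.0) = 180.8 J = 0.1808 kJ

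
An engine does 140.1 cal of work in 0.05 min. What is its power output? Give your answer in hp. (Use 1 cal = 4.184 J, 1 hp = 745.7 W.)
Convert to SI: W = 586.178 J, t = 3.0 s
P = W/t = 586.178/3.0 = 195.393 W = 0.262 hp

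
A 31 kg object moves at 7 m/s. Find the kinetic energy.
KE = ½mv² = ½(31)(7)² = 759.5 J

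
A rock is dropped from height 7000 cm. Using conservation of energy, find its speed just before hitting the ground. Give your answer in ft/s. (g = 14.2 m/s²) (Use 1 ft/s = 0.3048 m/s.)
Convert to SI: h = 70.0 m
mgh = ½mv² ⇒ v = √(2gh) = √(2·14.2·70.0) = 44.587 m/s = 146.3 ft/s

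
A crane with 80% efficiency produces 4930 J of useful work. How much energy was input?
W_in = W_out/η = 4930/0.8 = 6163 J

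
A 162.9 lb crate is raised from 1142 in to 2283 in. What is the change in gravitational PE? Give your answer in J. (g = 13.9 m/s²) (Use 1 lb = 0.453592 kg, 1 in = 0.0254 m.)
Convert to SI: m = 73.8901 kg, Δh = 28.9814 m
ΔPE = mgΔh = (73.8901)(13.9)(28.9814) = 29770 J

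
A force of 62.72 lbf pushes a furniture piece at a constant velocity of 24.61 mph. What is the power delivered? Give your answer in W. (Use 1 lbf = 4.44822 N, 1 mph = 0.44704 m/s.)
Convert to SI: F = 278.992 N, v = 11.0017 m/s
P = Fv = (278.992)(11.0017) = 3069 W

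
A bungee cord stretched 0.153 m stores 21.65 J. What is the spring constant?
k = 2·PE/x² = 2·21.65/(0.153)² = 1850 N/m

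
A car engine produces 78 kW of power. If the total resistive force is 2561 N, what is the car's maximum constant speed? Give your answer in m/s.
P = Fv ⇒ v = P/F = 78000 W/2561.0 N = 30.46 m/s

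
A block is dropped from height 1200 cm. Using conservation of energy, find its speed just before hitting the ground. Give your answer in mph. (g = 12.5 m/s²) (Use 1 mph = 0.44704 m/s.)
Convert to SI: h = 12.0 m
mgh = ½mv² ⇒ v = √(2gh) = √(2·12.5·12.0) = 17.3205 m/s = 38.74 mph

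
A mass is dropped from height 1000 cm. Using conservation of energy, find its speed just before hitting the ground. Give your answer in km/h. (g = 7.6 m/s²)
Convert to SI: h = 10.0 m
mgh = ½mv² ⇒ v = √(2gh) = √(2·7.6·10.0) = 12.3288 m/s = 44.38 km/h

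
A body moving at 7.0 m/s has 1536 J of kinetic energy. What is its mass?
m = 2·KE/v² = 2·1536/(7.0)² = 62.69 kg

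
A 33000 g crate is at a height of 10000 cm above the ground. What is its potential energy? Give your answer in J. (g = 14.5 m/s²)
Convert to SI: m = 33.0 kg, h = 100.0 m
PE = mgh = (33.0)(14.5)(100.0) = 47850 J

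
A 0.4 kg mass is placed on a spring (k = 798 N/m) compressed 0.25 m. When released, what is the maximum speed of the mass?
½kx² = ½mv² ⇒ v = x√(k/m) = (0.25)√(798/0.4) = 11.17 m/s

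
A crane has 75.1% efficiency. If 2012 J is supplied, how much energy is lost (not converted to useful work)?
W_lost = W_in(1 − η) = 2012·(1 − 0.751) = 501.0 J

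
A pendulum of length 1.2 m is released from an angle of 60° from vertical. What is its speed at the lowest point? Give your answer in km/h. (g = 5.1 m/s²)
h = L(1 − cosθ) = 1.2(1 − cos60°) = 0.6 m
v = √(2gh) = √(2·5.1·0.6) = 2.47386 m/s = 8.906 km/h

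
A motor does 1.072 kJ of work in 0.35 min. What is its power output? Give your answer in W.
Convert to SI: W = 1072.0 J, t = 21.0 s
P = W/t = 1072.0/21.0 = 51.05 W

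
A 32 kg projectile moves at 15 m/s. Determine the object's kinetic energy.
KE = ½mv² = ½(32)(15)² = 3600.0 J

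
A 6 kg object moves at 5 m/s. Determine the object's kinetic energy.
KE = ½mv² = ½(6)(5)² = 75.0 J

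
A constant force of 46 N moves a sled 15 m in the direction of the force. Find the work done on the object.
W = F·d = (46)(15) = 690.0 J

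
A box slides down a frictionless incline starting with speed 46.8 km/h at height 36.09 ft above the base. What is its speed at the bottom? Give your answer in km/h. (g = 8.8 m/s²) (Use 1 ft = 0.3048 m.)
Convert to SI: v₀ = 13.0 m/s, h = 11.0002 m
½mv₀² + mgh = ½mv² ⇒ v = √(v₀² + 2gh) = √(13.0² + 2·8.8·11.0002) = 19.0422 m/s = 68.55 km/h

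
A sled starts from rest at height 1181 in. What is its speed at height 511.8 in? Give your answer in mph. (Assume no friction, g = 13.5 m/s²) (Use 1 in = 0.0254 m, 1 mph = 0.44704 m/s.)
Convert to SI: h₁−h₂ = 16.9977 m
mgh₁ = mgh₂ + ½mv² ⇒ v = √(2g(h₁−h₂)) = √(2·13.5·16.9977) = 21.4228 m/s = 47.92 mph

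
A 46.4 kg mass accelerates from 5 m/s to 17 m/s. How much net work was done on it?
W = ΔKE = ½m(v₂² − v₁²) = ½(46.4)(17² − 5²) = 6124.8 J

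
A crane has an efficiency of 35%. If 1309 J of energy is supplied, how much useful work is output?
W_out = η·W_in = 0.35·1309 = 458.15 J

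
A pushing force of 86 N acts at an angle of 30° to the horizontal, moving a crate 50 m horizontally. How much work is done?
W = F·d·cosθ = (86)(50)cos(30°) = 3724 J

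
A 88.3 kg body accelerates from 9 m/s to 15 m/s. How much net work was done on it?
W = ΔKE = ½m(v₂² − v₁²) = ½(88.3)(15² − 9²) = 6357.6 J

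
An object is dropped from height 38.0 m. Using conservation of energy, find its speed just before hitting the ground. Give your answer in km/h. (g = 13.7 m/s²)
mgh = ½mv² ⇒ v = √(2gh) = √(2·13.7·38.0) = 32.2676 m/s = 116.2 km/h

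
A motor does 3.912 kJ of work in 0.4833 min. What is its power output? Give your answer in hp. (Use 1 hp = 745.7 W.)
Convert to SI: W = 3912.0 J, t = 28.998 s
P = W/t = 3912.0/28.998 = 134.906 W = 0.1809 hp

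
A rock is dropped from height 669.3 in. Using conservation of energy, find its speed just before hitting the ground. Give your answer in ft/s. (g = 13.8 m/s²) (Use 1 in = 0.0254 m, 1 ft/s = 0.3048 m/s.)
Convert to SI: h = 17.0002 m
mgh = ½mv² ⇒ v = √(2gh) = √(2·13.8·17.0002) = 21.6612 m/s = 71.07 ft/s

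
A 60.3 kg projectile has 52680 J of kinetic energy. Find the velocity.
v = √(2·KE/m) = √(2·52680/60.3) = 41.8 m/s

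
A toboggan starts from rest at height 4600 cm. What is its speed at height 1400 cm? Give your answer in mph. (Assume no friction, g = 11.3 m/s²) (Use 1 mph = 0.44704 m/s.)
Convert to SI: h₁−h₂ = 32.0 m
mgh₁ = mgh₂ + ½mv² ⇒ v = √(2g(h₁−h₂)) = √(2·11.3·32.0) = 26.8924 m/s = 60.16 mph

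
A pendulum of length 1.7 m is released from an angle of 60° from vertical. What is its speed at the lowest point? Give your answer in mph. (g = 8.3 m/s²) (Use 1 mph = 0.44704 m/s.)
h = L(1 − cosθ) = 1.7(1 − cos60°) = 0.85 m
v = √(2gh) = √(2·8.3·0.85) = 3.75633 m/s = 8.403 mph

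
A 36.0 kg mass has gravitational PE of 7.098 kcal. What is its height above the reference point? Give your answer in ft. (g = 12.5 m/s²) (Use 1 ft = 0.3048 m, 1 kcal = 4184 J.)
Convert to SI: m = 36.0 kg, PE = 29698.0 J
h = PE/(mg) = 29698.0/(36.0·12.5) = 65.9956 m = 216.5 ft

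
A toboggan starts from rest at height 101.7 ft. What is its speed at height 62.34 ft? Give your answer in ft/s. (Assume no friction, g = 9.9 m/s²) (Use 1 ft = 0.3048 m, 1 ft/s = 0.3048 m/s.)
Convert to SI: h₁−h₂ = 11.9969 m
mgh₁ = mgh₂ + ½mv² ⇒ v = √(2g(h₁−h₂)) = √(2·9.9·11.9969) = 15.4123 m/s = 50.57 ft/s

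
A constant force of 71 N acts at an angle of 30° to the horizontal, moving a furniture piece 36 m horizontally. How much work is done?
W = F·d·cosθ = (71)(36)cos(30°) = 2214 J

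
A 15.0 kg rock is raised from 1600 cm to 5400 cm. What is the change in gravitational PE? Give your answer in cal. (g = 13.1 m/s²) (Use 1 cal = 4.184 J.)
Convert to SI: m = 15.0 kg, Δh = 38.0 m
ΔPE = mgΔh = (15.0)(13.1)(38.0) = 7467.0 J = 1785 cal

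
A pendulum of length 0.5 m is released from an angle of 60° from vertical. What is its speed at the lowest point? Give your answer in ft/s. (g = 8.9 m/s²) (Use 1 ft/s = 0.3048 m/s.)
h = L(1 − cosθ) = 0.5(1 − cos60°) = 0.25 m
v = √(2gh) = √(2·8.9·0.25) = 2.1095 m/s = 6.921 ft/s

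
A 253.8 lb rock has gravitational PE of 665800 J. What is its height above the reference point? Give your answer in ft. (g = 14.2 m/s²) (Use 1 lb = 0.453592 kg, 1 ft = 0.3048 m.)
Convert to SI: m = 115.122 kg, PE = 665800 J
h = PE/(mg) = 665800/(115.122·14.2) = 407.285 m = 1336 ft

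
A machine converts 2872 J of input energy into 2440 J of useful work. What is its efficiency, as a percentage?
η = W_out/W_in = 2440/2872 = 84.96%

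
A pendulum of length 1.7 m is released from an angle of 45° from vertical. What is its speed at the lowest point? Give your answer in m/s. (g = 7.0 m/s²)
h = L(1 − cosθ) = 1.7(1 − cos45°) = 0.497918 m
v = √(2gh) = √(2·7.0·0.497918) = 2.64 m/s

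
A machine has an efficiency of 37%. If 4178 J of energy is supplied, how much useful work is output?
W_out = η·W_in = 0.37·4178 = 1545.86 J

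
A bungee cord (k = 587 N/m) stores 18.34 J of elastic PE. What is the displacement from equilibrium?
x = √(2·PE/k) = √(2·18.34/587) = 0.25 m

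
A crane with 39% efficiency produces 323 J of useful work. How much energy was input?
W_in = W_out/η = 323/0.39 = 828.2 J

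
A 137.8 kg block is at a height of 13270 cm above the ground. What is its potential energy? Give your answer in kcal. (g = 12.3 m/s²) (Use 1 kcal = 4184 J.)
Convert to SI: m = 137.8 kg, h = 132.7 m
PE = mgh = (137.8)(12.3)(132.7) = 224919 J = 53.76 kcal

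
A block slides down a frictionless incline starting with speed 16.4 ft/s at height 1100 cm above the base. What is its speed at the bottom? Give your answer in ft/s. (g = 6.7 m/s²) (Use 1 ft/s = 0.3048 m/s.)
Convert to SI: v₀ = 4.99872 m/s, h = 11.0 m
½mv₀² + mgh = ½mv² ⇒ v = √(v₀² + 2gh) = √(4.99872² + 2·6.7·11.0) = 13.1296 m/s = 43.08 ft/s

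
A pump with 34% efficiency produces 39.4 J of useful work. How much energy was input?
W_in = W_out/η = 39.4/0.34 = 115.9 J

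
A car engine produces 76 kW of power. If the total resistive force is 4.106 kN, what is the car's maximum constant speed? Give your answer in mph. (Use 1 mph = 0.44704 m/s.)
Convert to SI: F = 4106.0 N
P = Fv ⇒ v = P/F = 76000 W/4106.0 N = 18.5095 m/s = 41.4 mph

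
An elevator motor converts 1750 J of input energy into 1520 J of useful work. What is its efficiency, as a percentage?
η = W_out/W_in = 1520/1750 = 86.86%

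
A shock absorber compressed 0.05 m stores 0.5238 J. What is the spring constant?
k = 2·PE/x² = 2·0.5238/(0.05)² = 419.0 N/m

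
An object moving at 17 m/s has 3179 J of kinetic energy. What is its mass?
m = 2·KE/v² = 2·3179/(17)² = 22.0 kg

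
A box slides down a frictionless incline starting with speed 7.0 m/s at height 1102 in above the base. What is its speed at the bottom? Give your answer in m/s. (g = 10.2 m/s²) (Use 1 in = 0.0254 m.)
Convert to SI: v₀ = 7.0 m/s, h = 27.9908 m
½mv₀² + mgh = ½mv² ⇒ v = √(v₀² + 2gh) = √(7.0² + 2·10.2·27.9908) = 24.9 m/s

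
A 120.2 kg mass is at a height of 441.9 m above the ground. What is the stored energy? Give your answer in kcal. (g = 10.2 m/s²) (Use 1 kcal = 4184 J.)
PE = mgh = (120.2)(10.2)(441.9) = 541787 J = 129.5 kcal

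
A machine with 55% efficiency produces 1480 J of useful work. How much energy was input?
W_in = W_out/η = 1480/0.55 = 2691 J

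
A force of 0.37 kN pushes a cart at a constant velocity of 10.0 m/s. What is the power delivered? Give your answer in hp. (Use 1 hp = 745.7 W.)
Convert to SI: F = 370.0 N, v = 10.0 m/s
P = Fv = (370.0)(10.0) = 3700.0 W = 4.962 hp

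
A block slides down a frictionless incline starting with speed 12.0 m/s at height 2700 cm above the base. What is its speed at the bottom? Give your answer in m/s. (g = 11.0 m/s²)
Convert to SI: v₀ = 12.0 m/s, h = 27.0 m
½mv₀² + mgh = ½mv² ⇒ v = √(v₀² + 2gh) = √(12.0² + 2·11.0·27.0) = 27.17 m/s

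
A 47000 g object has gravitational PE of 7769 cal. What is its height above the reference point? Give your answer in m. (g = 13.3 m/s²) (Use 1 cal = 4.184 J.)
Convert to SI: m = 47.0 kg, PE = 32505.5 J
h = PE/(mg) = 32505.5/(47.0·13.3) = 52.0 m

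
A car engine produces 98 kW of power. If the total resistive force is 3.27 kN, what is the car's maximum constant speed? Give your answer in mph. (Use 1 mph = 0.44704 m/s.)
Convert to SI: F = 3270.0 N
P = Fv ⇒ v = P/F = 98000 W/3270.0 N = 29.9694 m/s = 67.04 mph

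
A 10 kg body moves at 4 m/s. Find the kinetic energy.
KE = ½mv² = ½(10)(4)² = 80.0 J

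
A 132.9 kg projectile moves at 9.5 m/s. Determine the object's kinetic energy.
KE = ½mv² = ½(132.9)(9.5)² = 5997 J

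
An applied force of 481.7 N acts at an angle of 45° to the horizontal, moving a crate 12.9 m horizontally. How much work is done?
W = F·d·cosθ = (481.7)(12.9)cos(45°) = 4394 J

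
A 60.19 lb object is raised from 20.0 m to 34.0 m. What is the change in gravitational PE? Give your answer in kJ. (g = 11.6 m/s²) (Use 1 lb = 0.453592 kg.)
Convert to SI: m = 27.3017 kg, Δh = 14.0 m
ΔPE = mgΔh = (27.3017)(11.6)(14.0) = 4433.8 J = 4.434 kJ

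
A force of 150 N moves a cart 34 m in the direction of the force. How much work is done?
W = F·d = (150)(34) = 5100 J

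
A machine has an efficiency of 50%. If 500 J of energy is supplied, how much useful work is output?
W_out = η·W_in = 0.5·500 = 250.0 J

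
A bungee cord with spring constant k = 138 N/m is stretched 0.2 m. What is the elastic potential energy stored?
PE = ½kx² = ½(138)(0.2)² = 2.76 J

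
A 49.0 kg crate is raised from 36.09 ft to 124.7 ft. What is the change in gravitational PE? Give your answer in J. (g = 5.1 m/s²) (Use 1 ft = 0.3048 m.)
Convert to SI: m = 49.0 kg, Δh = 27.0083 m
ΔPE = mgΔh = (49.0)(5.1)(27.0083) = 6749 J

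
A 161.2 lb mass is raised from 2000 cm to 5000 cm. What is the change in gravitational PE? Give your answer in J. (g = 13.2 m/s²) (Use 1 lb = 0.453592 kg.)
Convert to SI: m = 73.119 kg, Δh = 30.0 m
ΔPE = mgΔh = (73.119)(13.2)(30.0) = 28960 J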